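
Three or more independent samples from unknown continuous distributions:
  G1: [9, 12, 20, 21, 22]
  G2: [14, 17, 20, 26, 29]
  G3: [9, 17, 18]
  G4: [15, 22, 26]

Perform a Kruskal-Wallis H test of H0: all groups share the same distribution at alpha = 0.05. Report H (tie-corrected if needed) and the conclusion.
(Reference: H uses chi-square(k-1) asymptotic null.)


Step 1: Combine all N = 16 observations and assign midranks.
sorted (value, group, rank): (9,G1,1.5), (9,G3,1.5), (12,G1,3), (14,G2,4), (15,G4,5), (17,G2,6.5), (17,G3,6.5), (18,G3,8), (20,G1,9.5), (20,G2,9.5), (21,G1,11), (22,G1,12.5), (22,G4,12.5), (26,G2,14.5), (26,G4,14.5), (29,G2,16)
Step 2: Sum ranks within each group.
R_1 = 37.5 (n_1 = 5)
R_2 = 50.5 (n_2 = 5)
R_3 = 16 (n_3 = 3)
R_4 = 32 (n_4 = 3)
Step 3: H = 12/(N(N+1)) * sum(R_i^2/n_i) - 3(N+1)
     = 12/(16*17) * (37.5^2/5 + 50.5^2/5 + 16^2/3 + 32^2/3) - 3*17
     = 0.044118 * 1217.97 - 51
     = 2.733824.
Step 4: Ties present; correction factor C = 1 - 30/(16^3 - 16) = 0.992647. Corrected H = 2.733824 / 0.992647 = 2.754074.
Step 5: Under H0, H ~ chi^2(3); p-value = 0.431116.
Step 6: alpha = 0.05. fail to reject H0.

H = 2.7541, df = 3, p = 0.431116, fail to reject H0.


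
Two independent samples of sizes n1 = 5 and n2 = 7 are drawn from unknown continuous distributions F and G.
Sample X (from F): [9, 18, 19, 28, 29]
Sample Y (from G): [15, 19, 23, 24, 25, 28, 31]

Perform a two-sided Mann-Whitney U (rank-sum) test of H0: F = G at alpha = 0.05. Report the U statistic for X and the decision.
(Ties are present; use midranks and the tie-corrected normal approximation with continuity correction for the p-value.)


Step 1: Combine and sort all 12 observations; assign midranks.
sorted (value, group): (9,X), (15,Y), (18,X), (19,X), (19,Y), (23,Y), (24,Y), (25,Y), (28,X), (28,Y), (29,X), (31,Y)
ranks: 9->1, 15->2, 18->3, 19->4.5, 19->4.5, 23->6, 24->7, 25->8, 28->9.5, 28->9.5, 29->11, 31->12
Step 2: Rank sum for X: R1 = 1 + 3 + 4.5 + 9.5 + 11 = 29.
Step 3: U_X = R1 - n1(n1+1)/2 = 29 - 5*6/2 = 29 - 15 = 14.
       U_Y = n1*n2 - U_X = 35 - 14 = 21.
Step 4: Ties are present, so use the tie-corrected normal approximation (with continuity correction) for the p-value.
Step 5: p-value = 0.624905; compare to alpha = 0.05. fail to reject H0.

U_X = 14, p = 0.624905, fail to reject H0 at alpha = 0.05.


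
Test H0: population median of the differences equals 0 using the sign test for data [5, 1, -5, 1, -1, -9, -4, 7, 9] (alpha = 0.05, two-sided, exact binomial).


Step 1: Discard zero differences. Original n = 9; n_eff = number of nonzero differences = 9.
Nonzero differences (with sign): +5, +1, -5, +1, -1, -9, -4, +7, +9
Step 2: Count signs: positive = 5, negative = 4.
Step 3: Under H0: P(positive) = 0.5, so the number of positives S ~ Bin(9, 0.5).
Step 4: Two-sided exact p-value = sum of Bin(9,0.5) probabilities at or below the observed probability = 1.000000.
Step 5: alpha = 0.05. fail to reject H0.

n_eff = 9, pos = 5, neg = 4, p = 1.000000, fail to reject H0.


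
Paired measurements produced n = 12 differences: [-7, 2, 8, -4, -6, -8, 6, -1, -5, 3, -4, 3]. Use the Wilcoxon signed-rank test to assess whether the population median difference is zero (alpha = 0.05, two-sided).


Step 1: Drop any zero differences (none here) and take |d_i|.
|d| = [7, 2, 8, 4, 6, 8, 6, 1, 5, 3, 4, 3]
Step 2: Midrank |d_i| (ties get averaged ranks).
ranks: |7|->10, |2|->2, |8|->11.5, |4|->5.5, |6|->8.5, |8|->11.5, |6|->8.5, |1|->1, |5|->7, |3|->3.5, |4|->5.5, |3|->3.5
Step 3: Attach original signs; sum ranks with positive sign and with negative sign.
W+ = 2 + 11.5 + 8.5 + 3.5 + 3.5 = 29
W- = 10 + 5.5 + 8.5 + 11.5 + 1 + 7 + 5.5 = 49
(Check: W+ + W- = 78 should equal n(n+1)/2 = 78.)
Step 4: Test statistic W = min(W+, W-) = 29.
Step 5: Ties in |d|, so use the tie-corrected normal approximation.
        E[W] = n(n+1)/4 = 12*13/4 = 39.
        Tie groups: |d|=3 (t=2), |d|=4 (t=2), |d|=6 (t=2), |d|=8 (t=2); sum(t^3 - t) = 24.
        Var[W] = n(n+1)(2n+1)/24 - sum(t^3-t)/48 = 3900/24 - 24/48 = 162.
        z = (W - E[W]) / sqrt(Var[W]) = (29 - 39) / 12.7279 = -0.7857.
        Two-sided p = 2*Phi(z) = 0.432058.
Step 6: alpha = 0.05. fail to reject H0.

W+ = 29, W- = 49, W = min = 29, p = 0.432058, fail to reject H0.


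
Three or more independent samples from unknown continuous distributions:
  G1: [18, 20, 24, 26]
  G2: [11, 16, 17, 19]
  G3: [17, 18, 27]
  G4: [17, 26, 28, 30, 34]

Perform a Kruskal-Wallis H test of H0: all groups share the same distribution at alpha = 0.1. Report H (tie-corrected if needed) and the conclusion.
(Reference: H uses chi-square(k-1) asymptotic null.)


Step 1: Combine all N = 16 observations and assign midranks.
sorted (value, group, rank): (11,G2,1), (16,G2,2), (17,G2,4), (17,G3,4), (17,G4,4), (18,G1,6.5), (18,G3,6.5), (19,G2,8), (20,G1,9), (24,G1,10), (26,G1,11.5), (26,G4,11.5), (27,G3,13), (28,G4,14), (30,G4,15), (34,G4,16)
Step 2: Sum ranks within each group.
R_1 = 37 (n_1 = 4)
R_2 = 15 (n_2 = 4)
R_3 = 23.5 (n_3 = 3)
R_4 = 60.5 (n_4 = 5)
Step 3: H = 12/(N(N+1)) * sum(R_i^2/n_i) - 3(N+1)
     = 12/(16*17) * (37^2/4 + 15^2/4 + 23.5^2/3 + 60.5^2/5) - 3*17
     = 0.044118 * 1314.63 - 51
     = 6.998529.
Step 4: Ties present; correction factor C = 1 - 36/(16^3 - 16) = 0.991176. Corrected H = 6.998529 / 0.991176 = 7.060831.
Step 5: Under H0, H ~ chi^2(3); p-value = 0.069984.
Step 6: alpha = 0.1. reject H0.

H = 7.0608, df = 3, p = 0.069984, reject H0.


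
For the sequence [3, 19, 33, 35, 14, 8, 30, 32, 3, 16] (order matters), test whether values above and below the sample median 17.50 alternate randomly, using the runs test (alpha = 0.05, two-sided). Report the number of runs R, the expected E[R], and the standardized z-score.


Step 1: Compute median = 17.50; label A = above, B = below.
Labels in order: BAAABBAABB  (n_A = 5, n_B = 5)
Step 2: Count runs R = 5.
Step 3: Under H0 (random ordering), E[R] = 2*n_A*n_B/(n_A+n_B) + 1 = 2*5*5/10 + 1 = 6.0000.
        Var[R] = 2*n_A*n_B*(2*n_A*n_B - n_A - n_B) / ((n_A+n_B)^2 * (n_A+n_B-1)) = 2000/900 = 2.2222.
        SD[R] = 1.4907.
Step 4: Continuity-corrected z = (R + 0.5 - E[R]) / SD[R] = (5 + 0.5 - 6.0000) / 1.4907 = -0.3354.
Step 5: Two-sided p-value via normal approximation = 2*(1 - Phi(|z|)) = 0.737316.
Step 6: alpha = 0.05. fail to reject H0.

R = 5, z = -0.3354, p = 0.737316, fail to reject H0.


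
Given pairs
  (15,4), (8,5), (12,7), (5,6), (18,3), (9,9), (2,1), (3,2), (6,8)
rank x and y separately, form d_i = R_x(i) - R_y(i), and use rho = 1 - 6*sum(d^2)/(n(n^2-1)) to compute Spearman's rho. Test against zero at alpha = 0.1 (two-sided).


Step 1: Rank x and y separately (midranks; no ties here).
rank(x): 15->8, 8->5, 12->7, 5->3, 18->9, 9->6, 2->1, 3->2, 6->4
rank(y): 4->4, 5->5, 7->7, 6->6, 3->3, 9->9, 1->1, 2->2, 8->8
Step 2: d_i = R_x(i) - R_y(i); compute d_i^2.
  (8-4)^2=16, (5-5)^2=0, (7-7)^2=0, (3-6)^2=9, (9-3)^2=36, (6-9)^2=9, (1-1)^2=0, (2-2)^2=0, (4-8)^2=16
sum(d^2) = 86.
Step 3: rho = 1 - 6*86 / (9*(9^2 - 1)) = 1 - 516/720 = 0.283333.
Step 4: Under H0, t = rho * sqrt((n-2)/(1-rho^2)) = 0.7817 ~ t(7).
Step 5: Two-sided p-value from the t-distribution with 7 df = 0.460030.
Step 6: alpha = 0.1. fail to reject H0.

rho = 0.2833, p = 0.460030, fail to reject H0 at alpha = 0.1.


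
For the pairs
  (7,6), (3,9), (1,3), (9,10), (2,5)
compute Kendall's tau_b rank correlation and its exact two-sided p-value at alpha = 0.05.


Step 1: Enumerate the 10 unordered pairs (i,j) with i<j and classify each by sign(x_j-x_i) * sign(y_j-y_i).
  (1,2):dx=-4,dy=+3->D; (1,3):dx=-6,dy=-3->C; (1,4):dx=+2,dy=+4->C; (1,5):dx=-5,dy=-1->C
  (2,3):dx=-2,dy=-6->C; (2,4):dx=+6,dy=+1->C; (2,5):dx=-1,dy=-4->C; (3,4):dx=+8,dy=+7->C
  (3,5):dx=+1,dy=+2->C; (4,5):dx=-7,dy=-5->C
Step 2: C = 9, D = 1, total pairs = 10.
Step 3: tau = (C - D)/(n(n-1)/2) = (9 - 1)/10 = 0.800000.
Step 4: Exact two-sided p-value (enumerate n! = 120 permutations of y under H0): p = 0.083333.
Step 5: alpha = 0.05. fail to reject H0.

tau_b = 0.8000 (C=9, D=1), p = 0.083333, fail to reject H0.


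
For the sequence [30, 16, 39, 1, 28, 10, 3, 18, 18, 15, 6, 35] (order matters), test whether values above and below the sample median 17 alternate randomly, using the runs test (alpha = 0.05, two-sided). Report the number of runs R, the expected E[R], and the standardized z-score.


Step 1: Compute median = 17; label A = above, B = below.
Labels in order: ABABABBAABBA  (n_A = 6, n_B = 6)
Step 2: Count runs R = 9.
Step 3: Under H0 (random ordering), E[R] = 2*n_A*n_B/(n_A+n_B) + 1 = 2*6*6/12 + 1 = 7.0000.
        Var[R] = 2*n_A*n_B*(2*n_A*n_B - n_A - n_B) / ((n_A+n_B)^2 * (n_A+n_B-1)) = 4320/1584 = 2.7273.
        SD[R] = 1.6514.
Step 4: Continuity-corrected z = (R - 0.5 - E[R]) / SD[R] = (9 - 0.5 - 7.0000) / 1.6514 = 0.9083.
Step 5: Two-sided p-value via normal approximation = 2*(1 - Phi(|z|)) = 0.363722.
Step 6: alpha = 0.05. fail to reject H0.

R = 9, z = 0.9083, p = 0.363722, fail to reject H0.


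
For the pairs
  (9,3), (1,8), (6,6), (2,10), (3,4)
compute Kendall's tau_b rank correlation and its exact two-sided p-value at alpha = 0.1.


Step 1: Enumerate the 10 unordered pairs (i,j) with i<j and classify each by sign(x_j-x_i) * sign(y_j-y_i).
  (1,2):dx=-8,dy=+5->D; (1,3):dx=-3,dy=+3->D; (1,4):dx=-7,dy=+7->D; (1,5):dx=-6,dy=+1->D
  (2,3):dx=+5,dy=-2->D; (2,4):dx=+1,dy=+2->C; (2,5):dx=+2,dy=-4->D; (3,4):dx=-4,dy=+4->D
  (3,5):dx=-3,dy=-2->C; (4,5):dx=+1,dy=-6->D
Step 2: C = 2, D = 8, total pairs = 10.
Step 3: tau = (C - D)/(n(n-1)/2) = (2 - 8)/10 = -0.600000.
Step 4: Exact two-sided p-value (enumerate n! = 120 permutations of y under H0): p = 0.233333.
Step 5: alpha = 0.1. fail to reject H0.

tau_b = -0.6000 (C=2, D=8), p = 0.233333, fail to reject H0.


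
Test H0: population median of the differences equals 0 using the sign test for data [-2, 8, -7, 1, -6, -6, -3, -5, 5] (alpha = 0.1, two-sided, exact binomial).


Step 1: Discard zero differences. Original n = 9; n_eff = number of nonzero differences = 9.
Nonzero differences (with sign): -2, +8, -7, +1, -6, -6, -3, -5, +5
Step 2: Count signs: positive = 3, negative = 6.
Step 3: Under H0: P(positive) = 0.5, so the number of positives S ~ Bin(9, 0.5).
Step 4: Two-sided exact p-value = sum of Bin(9,0.5) probabilities at or below the observed probability = 0.507812.
Step 5: alpha = 0.1. fail to reject H0.

n_eff = 9, pos = 3, neg = 6, p = 0.507812, fail to reject H0.


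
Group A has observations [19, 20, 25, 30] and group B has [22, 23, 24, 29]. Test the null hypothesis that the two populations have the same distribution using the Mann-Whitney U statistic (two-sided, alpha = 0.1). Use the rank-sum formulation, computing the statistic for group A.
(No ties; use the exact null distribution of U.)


Step 1: Combine and sort all 8 observations; assign midranks.
sorted (value, group): (19,X), (20,X), (22,Y), (23,Y), (24,Y), (25,X), (29,Y), (30,X)
ranks: 19->1, 20->2, 22->3, 23->4, 24->5, 25->6, 29->7, 30->8
Step 2: Rank sum for X: R1 = 1 + 2 + 6 + 8 = 17.
Step 3: U_X = R1 - n1(n1+1)/2 = 17 - 4*5/2 = 17 - 10 = 7.
       U_Y = n1*n2 - U_X = 16 - 7 = 9.
Step 4: No ties, so the exact null distribution of U (based on enumerating the C(8,4) = 70 equally likely rank assignments) gives the two-sided p-value.
Step 5: p-value = 0.885714; compare to alpha = 0.1. fail to reject H0.

U_X = 7, p = 0.885714, fail to reject H0 at alpha = 0.1.


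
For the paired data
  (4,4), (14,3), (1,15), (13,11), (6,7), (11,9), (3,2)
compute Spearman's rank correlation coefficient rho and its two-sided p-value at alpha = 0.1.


Step 1: Rank x and y separately (midranks; no ties here).
rank(x): 4->3, 14->7, 1->1, 13->6, 6->4, 11->5, 3->2
rank(y): 4->3, 3->2, 15->7, 11->6, 7->4, 9->5, 2->1
Step 2: d_i = R_x(i) - R_y(i); compute d_i^2.
  (3-3)^2=0, (7-2)^2=25, (1-7)^2=36, (6-6)^2=0, (4-4)^2=0, (5-5)^2=0, (2-1)^2=1
sum(d^2) = 62.
Step 3: rho = 1 - 6*62 / (7*(7^2 - 1)) = 1 - 372/336 = -0.107143.
Step 4: Under H0, t = rho * sqrt((n-2)/(1-rho^2)) = -0.2410 ~ t(5).
Step 5: Two-sided p-value from the t-distribution with 5 df = 0.819151.
Step 6: alpha = 0.1. fail to reject H0.

rho = -0.1071, p = 0.819151, fail to reject H0 at alpha = 0.1.


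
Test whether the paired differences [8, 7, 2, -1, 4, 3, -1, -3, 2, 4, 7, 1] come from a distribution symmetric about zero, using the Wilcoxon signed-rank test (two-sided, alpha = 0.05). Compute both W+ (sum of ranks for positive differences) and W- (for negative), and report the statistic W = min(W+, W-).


Step 1: Drop any zero differences (none here) and take |d_i|.
|d| = [8, 7, 2, 1, 4, 3, 1, 3, 2, 4, 7, 1]
Step 2: Midrank |d_i| (ties get averaged ranks).
ranks: |8|->12, |7|->10.5, |2|->4.5, |1|->2, |4|->8.5, |3|->6.5, |1|->2, |3|->6.5, |2|->4.5, |4|->8.5, |7|->10.5, |1|->2
Step 3: Attach original signs; sum ranks with positive sign and with negative sign.
W+ = 12 + 10.5 + 4.5 + 8.5 + 6.5 + 4.5 + 8.5 + 10.5 + 2 = 67.5
W- = 2 + 2 + 6.5 = 10.5
(Check: W+ + W- = 78 should equal n(n+1)/2 = 78.)
Step 4: Test statistic W = min(W+, W-) = 10.5.
Step 5: Ties in |d|, so use the tie-corrected normal approximation.
        E[W] = n(n+1)/4 = 12*13/4 = 39.
        Tie groups: |d|=1 (t=3), |d|=2 (t=2), |d|=3 (t=2), |d|=4 (t=2), |d|=7 (t=2); sum(t^3 - t) = 48.
        Var[W] = n(n+1)(2n+1)/24 - sum(t^3-t)/48 = 3900/24 - 48/48 = 161.5.
        z = (W - E[W]) / sqrt(Var[W]) = (10.5 - 39) / 12.7083 = -2.2426.
        Two-sided p = 2*Phi(z) = 0.024920.
Step 6: alpha = 0.05. reject H0.

W+ = 67.5, W- = 10.5, W = min = 10.5, p = 0.024920, reject H0.


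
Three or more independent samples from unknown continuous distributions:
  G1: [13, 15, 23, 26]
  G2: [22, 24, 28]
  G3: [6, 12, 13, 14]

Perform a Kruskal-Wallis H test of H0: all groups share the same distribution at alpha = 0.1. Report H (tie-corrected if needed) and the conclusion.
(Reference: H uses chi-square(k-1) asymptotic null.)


Step 1: Combine all N = 11 observations and assign midranks.
sorted (value, group, rank): (6,G3,1), (12,G3,2), (13,G1,3.5), (13,G3,3.5), (14,G3,5), (15,G1,6), (22,G2,7), (23,G1,8), (24,G2,9), (26,G1,10), (28,G2,11)
Step 2: Sum ranks within each group.
R_1 = 27.5 (n_1 = 4)
R_2 = 27 (n_2 = 3)
R_3 = 11.5 (n_3 = 4)
Step 3: H = 12/(N(N+1)) * sum(R_i^2/n_i) - 3(N+1)
     = 12/(11*12) * (27.5^2/4 + 27^2/3 + 11.5^2/4) - 3*12
     = 0.090909 * 465.125 - 36
     = 6.284091.
Step 4: Ties present; correction factor C = 1 - 6/(11^3 - 11) = 0.995455. Corrected H = 6.284091 / 0.995455 = 6.312785.
Step 5: Under H0, H ~ chi^2(2); p-value = 0.042579.
Step 6: alpha = 0.1. reject H0.

H = 6.3128, df = 2, p = 0.042579, reject H0.


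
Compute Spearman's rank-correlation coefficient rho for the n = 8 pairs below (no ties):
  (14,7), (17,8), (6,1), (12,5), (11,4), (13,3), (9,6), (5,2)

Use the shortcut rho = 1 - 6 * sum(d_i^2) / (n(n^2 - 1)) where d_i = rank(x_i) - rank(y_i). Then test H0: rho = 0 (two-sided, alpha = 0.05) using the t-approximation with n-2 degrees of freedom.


Step 1: Rank x and y separately (midranks; no ties here).
rank(x): 14->7, 17->8, 6->2, 12->5, 11->4, 13->6, 9->3, 5->1
rank(y): 7->7, 8->8, 1->1, 5->5, 4->4, 3->3, 6->6, 2->2
Step 2: d_i = R_x(i) - R_y(i); compute d_i^2.
  (7-7)^2=0, (8-8)^2=0, (2-1)^2=1, (5-5)^2=0, (4-4)^2=0, (6-3)^2=9, (3-6)^2=9, (1-2)^2=1
sum(d^2) = 20.
Step 3: rho = 1 - 6*20 / (8*(8^2 - 1)) = 1 - 120/504 = 0.761905.
Step 4: Under H0, t = rho * sqrt((n-2)/(1-rho^2)) = 2.8814 ~ t(6).
Step 5: Two-sided p-value from the t-distribution with 6 df = 0.028005.
Step 6: alpha = 0.05. reject H0.

rho = 0.7619, p = 0.028005, reject H0 at alpha = 0.05.


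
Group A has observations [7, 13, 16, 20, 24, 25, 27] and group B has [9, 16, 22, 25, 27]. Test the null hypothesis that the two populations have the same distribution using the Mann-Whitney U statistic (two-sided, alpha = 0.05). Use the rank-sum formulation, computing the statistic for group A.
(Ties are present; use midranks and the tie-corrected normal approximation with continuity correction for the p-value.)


Step 1: Combine and sort all 12 observations; assign midranks.
sorted (value, group): (7,X), (9,Y), (13,X), (16,X), (16,Y), (20,X), (22,Y), (24,X), (25,X), (25,Y), (27,X), (27,Y)
ranks: 7->1, 9->2, 13->3, 16->4.5, 16->4.5, 20->6, 22->7, 24->8, 25->9.5, 25->9.5, 27->11.5, 27->11.5
Step 2: Rank sum for X: R1 = 1 + 3 + 4.5 + 6 + 8 + 9.5 + 11.5 = 43.5.
Step 3: U_X = R1 - n1(n1+1)/2 = 43.5 - 7*8/2 = 43.5 - 28 = 15.5.
       U_Y = n1*n2 - U_X = 35 - 15.5 = 19.5.
Step 4: Ties are present, so use the tie-corrected normal approximation (with continuity correction) for the p-value.
Step 5: p-value = 0.806544; compare to alpha = 0.05. fail to reject H0.

U_X = 15.5, p = 0.806544, fail to reject H0 at alpha = 0.05.


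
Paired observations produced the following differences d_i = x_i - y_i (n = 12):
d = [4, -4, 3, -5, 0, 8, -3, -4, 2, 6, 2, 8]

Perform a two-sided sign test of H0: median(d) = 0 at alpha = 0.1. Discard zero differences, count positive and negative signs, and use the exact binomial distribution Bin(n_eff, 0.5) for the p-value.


Step 1: Discard zero differences. Original n = 12; n_eff = number of nonzero differences = 11.
Nonzero differences (with sign): +4, -4, +3, -5, +8, -3, -4, +2, +6, +2, +8
Step 2: Count signs: positive = 7, negative = 4.
Step 3: Under H0: P(positive) = 0.5, so the number of positives S ~ Bin(11, 0.5).
Step 4: Two-sided exact p-value = sum of Bin(11,0.5) probabilities at or below the observed probability = 0.548828.
Step 5: alpha = 0.1. fail to reject H0.

n_eff = 11, pos = 7, neg = 4, p = 0.548828, fail to reject H0.


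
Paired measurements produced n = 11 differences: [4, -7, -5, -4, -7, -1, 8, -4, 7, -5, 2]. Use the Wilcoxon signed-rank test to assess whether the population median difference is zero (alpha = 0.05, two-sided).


Step 1: Drop any zero differences (none here) and take |d_i|.
|d| = [4, 7, 5, 4, 7, 1, 8, 4, 7, 5, 2]
Step 2: Midrank |d_i| (ties get averaged ranks).
ranks: |4|->4, |7|->9, |5|->6.5, |4|->4, |7|->9, |1|->1, |8|->11, |4|->4, |7|->9, |5|->6.5, |2|->2
Step 3: Attach original signs; sum ranks with positive sign and with negative sign.
W+ = 4 + 11 + 9 + 2 = 26
W- = 9 + 6.5 + 4 + 9 + 1 + 4 + 6.5 = 40
(Check: W+ + W- = 66 should equal n(n+1)/2 = 66.)
Step 4: Test statistic W = min(W+, W-) = 26.
Step 5: Ties in |d|, so use the tie-corrected normal approximation.
        E[W] = n(n+1)/4 = 11*12/4 = 33.
        Tie groups: |d|=4 (t=3), |d|=5 (t=2), |d|=7 (t=3); sum(t^3 - t) = 54.
        Var[W] = n(n+1)(2n+1)/24 - sum(t^3-t)/48 = 3036/24 - 54/48 = 125.375.
        z = (W - E[W]) / sqrt(Var[W]) = (26 - 33) / 11.1971 = -0.6252.
        Two-sided p = 2*Phi(z) = 0.531865.
Step 6: alpha = 0.05. fail to reject H0.

W+ = 26, W- = 40, W = min = 26, p = 0.531865, fail to reject H0.


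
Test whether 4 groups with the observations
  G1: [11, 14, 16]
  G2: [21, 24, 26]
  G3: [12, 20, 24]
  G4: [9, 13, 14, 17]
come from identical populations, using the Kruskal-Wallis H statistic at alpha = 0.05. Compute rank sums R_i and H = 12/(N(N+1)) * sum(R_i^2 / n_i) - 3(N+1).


Step 1: Combine all N = 13 observations and assign midranks.
sorted (value, group, rank): (9,G4,1), (11,G1,2), (12,G3,3), (13,G4,4), (14,G1,5.5), (14,G4,5.5), (16,G1,7), (17,G4,8), (20,G3,9), (21,G2,10), (24,G2,11.5), (24,G3,11.5), (26,G2,13)
Step 2: Sum ranks within each group.
R_1 = 14.5 (n_1 = 3)
R_2 = 34.5 (n_2 = 3)
R_3 = 23.5 (n_3 = 3)
R_4 = 18.5 (n_4 = 4)
Step 3: H = 12/(N(N+1)) * sum(R_i^2/n_i) - 3(N+1)
     = 12/(13*14) * (14.5^2/3 + 34.5^2/3 + 23.5^2/3 + 18.5^2/4) - 3*14
     = 0.065934 * 736.479 - 42
     = 6.559066.
Step 4: Ties present; correction factor C = 1 - 12/(13^3 - 13) = 0.994505. Corrected H = 6.559066 / 0.994505 = 6.595304.
Step 5: Under H0, H ~ chi^2(3); p-value = 0.085979.
Step 6: alpha = 0.05. fail to reject H0.

H = 6.5953, df = 3, p = 0.085979, fail to reject H0.


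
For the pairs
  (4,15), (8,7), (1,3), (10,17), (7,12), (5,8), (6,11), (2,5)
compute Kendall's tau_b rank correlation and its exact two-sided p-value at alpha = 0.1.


Step 1: Enumerate the 28 unordered pairs (i,j) with i<j and classify each by sign(x_j-x_i) * sign(y_j-y_i).
  (1,2):dx=+4,dy=-8->D; (1,3):dx=-3,dy=-12->C; (1,4):dx=+6,dy=+2->C; (1,5):dx=+3,dy=-3->D
  (1,6):dx=+1,dy=-7->D; (1,7):dx=+2,dy=-4->D; (1,8):dx=-2,dy=-10->C; (2,3):dx=-7,dy=-4->C
  (2,4):dx=+2,dy=+10->C; (2,5):dx=-1,dy=+5->D; (2,6):dx=-3,dy=+1->D; (2,7):dx=-2,dy=+4->D
  (2,8):dx=-6,dy=-2->C; (3,4):dx=+9,dy=+14->C; (3,5):dx=+6,dy=+9->C; (3,6):dx=+4,dy=+5->C
  (3,7):dx=+5,dy=+8->C; (3,8):dx=+1,dy=+2->C; (4,5):dx=-3,dy=-5->C; (4,6):dx=-5,dy=-9->C
  (4,7):dx=-4,dy=-6->C; (4,8):dx=-8,dy=-12->C; (5,6):dx=-2,dy=-4->C; (5,7):dx=-1,dy=-1->C
  (5,8):dx=-5,dy=-7->C; (6,7):dx=+1,dy=+3->C; (6,8):dx=-3,dy=-3->C; (7,8):dx=-4,dy=-6->C
Step 2: C = 21, D = 7, total pairs = 28.
Step 3: tau = (C - D)/(n(n-1)/2) = (21 - 7)/28 = 0.500000.
Step 4: Exact two-sided p-value (enumerate n! = 40320 permutations of y under H0): p = 0.108681.
Step 5: alpha = 0.1. fail to reject H0.

tau_b = 0.5000 (C=21, D=7), p = 0.108681, fail to reject H0.


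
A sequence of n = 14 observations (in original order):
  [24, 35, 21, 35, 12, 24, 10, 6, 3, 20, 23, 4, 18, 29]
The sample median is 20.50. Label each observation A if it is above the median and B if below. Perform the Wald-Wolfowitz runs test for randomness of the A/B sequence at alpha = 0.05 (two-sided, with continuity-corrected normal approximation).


Step 1: Compute median = 20.50; label A = above, B = below.
Labels in order: AAAABABBBBABBA  (n_A = 7, n_B = 7)
Step 2: Count runs R = 7.
Step 3: Under H0 (random ordering), E[R] = 2*n_A*n_B/(n_A+n_B) + 1 = 2*7*7/14 + 1 = 8.0000.
        Var[R] = 2*n_A*n_B*(2*n_A*n_B - n_A - n_B) / ((n_A+n_B)^2 * (n_A+n_B-1)) = 8232/2548 = 3.2308.
        SD[R] = 1.7974.
Step 4: Continuity-corrected z = (R + 0.5 - E[R]) / SD[R] = (7 + 0.5 - 8.0000) / 1.7974 = -0.2782.
Step 5: Two-sided p-value via normal approximation = 2*(1 - Phi(|z|)) = 0.780879.
Step 6: alpha = 0.05. fail to reject H0.

R = 7, z = -0.2782, p = 0.780879, fail to reject H0.


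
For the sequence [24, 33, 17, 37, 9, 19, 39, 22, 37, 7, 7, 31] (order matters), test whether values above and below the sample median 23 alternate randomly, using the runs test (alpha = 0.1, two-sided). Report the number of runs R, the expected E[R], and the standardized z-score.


Step 1: Compute median = 23; label A = above, B = below.
Labels in order: AABABBABABBA  (n_A = 6, n_B = 6)
Step 2: Count runs R = 9.
Step 3: Under H0 (random ordering), E[R] = 2*n_A*n_B/(n_A+n_B) + 1 = 2*6*6/12 + 1 = 7.0000.
        Var[R] = 2*n_A*n_B*(2*n_A*n_B - n_A - n_B) / ((n_A+n_B)^2 * (n_A+n_B-1)) = 4320/1584 = 2.7273.
        SD[R] = 1.6514.
Step 4: Continuity-corrected z = (R - 0.5 - E[R]) / SD[R] = (9 - 0.5 - 7.0000) / 1.6514 = 0.9083.
Step 5: Two-sided p-value via normal approximation = 2*(1 - Phi(|z|)) = 0.363722.
Step 6: alpha = 0.1. fail to reject H0.

R = 9, z = 0.9083, p = 0.363722, fail to reject H0.


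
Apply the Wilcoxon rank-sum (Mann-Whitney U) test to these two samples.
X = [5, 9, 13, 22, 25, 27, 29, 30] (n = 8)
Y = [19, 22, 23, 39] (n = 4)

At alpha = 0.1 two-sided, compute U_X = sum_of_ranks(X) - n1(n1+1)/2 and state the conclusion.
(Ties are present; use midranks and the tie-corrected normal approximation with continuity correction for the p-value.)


Step 1: Combine and sort all 12 observations; assign midranks.
sorted (value, group): (5,X), (9,X), (13,X), (19,Y), (22,X), (22,Y), (23,Y), (25,X), (27,X), (29,X), (30,X), (39,Y)
ranks: 5->1, 9->2, 13->3, 19->4, 22->5.5, 22->5.5, 23->7, 25->8, 27->9, 29->10, 30->11, 39->12
Step 2: Rank sum for X: R1 = 1 + 2 + 3 + 5.5 + 8 + 9 + 10 + 11 = 49.5.
Step 3: U_X = R1 - n1(n1+1)/2 = 49.5 - 8*9/2 = 49.5 - 36 = 13.5.
       U_Y = n1*n2 - U_X = 32 - 13.5 = 18.5.
Step 4: Ties are present, so use the tie-corrected normal approximation (with continuity correction) for the p-value.
Step 5: p-value = 0.733647; compare to alpha = 0.1. fail to reject H0.

U_X = 13.5, p = 0.733647, fail to reject H0 at alpha = 0.1.


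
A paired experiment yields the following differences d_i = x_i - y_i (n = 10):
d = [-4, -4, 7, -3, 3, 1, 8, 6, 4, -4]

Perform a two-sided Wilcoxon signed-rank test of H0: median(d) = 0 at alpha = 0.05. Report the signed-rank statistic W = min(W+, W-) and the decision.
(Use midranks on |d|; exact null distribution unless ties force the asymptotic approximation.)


Step 1: Drop any zero differences (none here) and take |d_i|.
|d| = [4, 4, 7, 3, 3, 1, 8, 6, 4, 4]
Step 2: Midrank |d_i| (ties get averaged ranks).
ranks: |4|->5.5, |4|->5.5, |7|->9, |3|->2.5, |3|->2.5, |1|->1, |8|->10, |6|->8, |4|->5.5, |4|->5.5
Step 3: Attach original signs; sum ranks with positive sign and with negative sign.
W+ = 9 + 2.5 + 1 + 10 + 8 + 5.5 = 36
W- = 5.5 + 5.5 + 2.5 + 5.5 = 19
(Check: W+ + W- = 55 should equal n(n+1)/2 = 55.)
Step 4: Test statistic W = min(W+, W-) = 19.
Step 5: Ties in |d|, so use the tie-corrected normal approximation.
        E[W] = n(n+1)/4 = 10*11/4 = 27.5.
        Tie groups: |d|=3 (t=2), |d|=4 (t=4); sum(t^3 - t) = 66.
        Var[W] = n(n+1)(2n+1)/24 - sum(t^3-t)/48 = 2310/24 - 66/48 = 94.875.
        z = (W - E[W]) / sqrt(Var[W]) = (19 - 27.5) / 9.7404 = -0.8727.
        Two-sided p = 2*Phi(z) = 0.382851.
Step 6: alpha = 0.05. fail to reject H0.

W+ = 36, W- = 19, W = min = 19, p = 0.382851, fail to reject H0.


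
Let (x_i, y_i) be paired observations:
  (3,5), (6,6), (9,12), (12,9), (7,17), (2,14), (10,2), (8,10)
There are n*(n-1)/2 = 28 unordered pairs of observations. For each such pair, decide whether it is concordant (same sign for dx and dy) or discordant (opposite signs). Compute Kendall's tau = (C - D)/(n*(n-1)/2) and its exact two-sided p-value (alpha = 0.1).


Step 1: Enumerate the 28 unordered pairs (i,j) with i<j and classify each by sign(x_j-x_i) * sign(y_j-y_i).
  (1,2):dx=+3,dy=+1->C; (1,3):dx=+6,dy=+7->C; (1,4):dx=+9,dy=+4->C; (1,5):dx=+4,dy=+12->C
  (1,6):dx=-1,dy=+9->D; (1,7):dx=+7,dy=-3->D; (1,8):dx=+5,dy=+5->C; (2,3):dx=+3,dy=+6->C
  (2,4):dx=+6,dy=+3->C; (2,5):dx=+1,dy=+11->C; (2,6):dx=-4,dy=+8->D; (2,7):dx=+4,dy=-4->D
  (2,8):dx=+2,dy=+4->C; (3,4):dx=+3,dy=-3->D; (3,5):dx=-2,dy=+5->D; (3,6):dx=-7,dy=+2->D
  (3,7):dx=+1,dy=-10->D; (3,8):dx=-1,dy=-2->C; (4,5):dx=-5,dy=+8->D; (4,6):dx=-10,dy=+5->D
  (4,7):dx=-2,dy=-7->C; (4,8):dx=-4,dy=+1->D; (5,6):dx=-5,dy=-3->C; (5,7):dx=+3,dy=-15->D
  (5,8):dx=+1,dy=-7->D; (6,7):dx=+8,dy=-12->D; (6,8):dx=+6,dy=-4->D; (7,8):dx=-2,dy=+8->D
Step 2: C = 12, D = 16, total pairs = 28.
Step 3: tau = (C - D)/(n(n-1)/2) = (12 - 16)/28 = -0.142857.
Step 4: Exact two-sided p-value (enumerate n! = 40320 permutations of y under H0): p = 0.719544.
Step 5: alpha = 0.1. fail to reject H0.

tau_b = -0.1429 (C=12, D=16), p = 0.719544, fail to reject H0.


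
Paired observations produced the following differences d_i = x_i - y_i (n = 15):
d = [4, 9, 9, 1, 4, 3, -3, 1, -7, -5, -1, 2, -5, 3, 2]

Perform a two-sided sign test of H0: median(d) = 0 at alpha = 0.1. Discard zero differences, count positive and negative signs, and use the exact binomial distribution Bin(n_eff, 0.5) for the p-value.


Step 1: Discard zero differences. Original n = 15; n_eff = number of nonzero differences = 15.
Nonzero differences (with sign): +4, +9, +9, +1, +4, +3, -3, +1, -7, -5, -1, +2, -5, +3, +2
Step 2: Count signs: positive = 10, negative = 5.
Step 3: Under H0: P(positive) = 0.5, so the number of positives S ~ Bin(15, 0.5).
Step 4: Two-sided exact p-value = sum of Bin(15,0.5) probabilities at or below the observed probability = 0.301758.
Step 5: alpha = 0.1. fail to reject H0.

n_eff = 15, pos = 10, neg = 5, p = 0.301758, fail to reject H0.


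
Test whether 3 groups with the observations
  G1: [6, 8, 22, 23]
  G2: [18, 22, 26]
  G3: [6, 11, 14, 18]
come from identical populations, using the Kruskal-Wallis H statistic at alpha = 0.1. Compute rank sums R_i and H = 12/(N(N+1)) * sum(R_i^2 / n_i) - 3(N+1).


Step 1: Combine all N = 11 observations and assign midranks.
sorted (value, group, rank): (6,G1,1.5), (6,G3,1.5), (8,G1,3), (11,G3,4), (14,G3,5), (18,G2,6.5), (18,G3,6.5), (22,G1,8.5), (22,G2,8.5), (23,G1,10), (26,G2,11)
Step 2: Sum ranks within each group.
R_1 = 23 (n_1 = 4)
R_2 = 26 (n_2 = 3)
R_3 = 17 (n_3 = 4)
Step 3: H = 12/(N(N+1)) * sum(R_i^2/n_i) - 3(N+1)
     = 12/(11*12) * (23^2/4 + 26^2/3 + 17^2/4) - 3*12
     = 0.090909 * 429.833 - 36
     = 3.075758.
Step 4: Ties present; correction factor C = 1 - 18/(11^3 - 11) = 0.986364. Corrected H = 3.075758 / 0.986364 = 3.118280.
Step 5: Under H0, H ~ chi^2(2); p-value = 0.210317.
Step 6: alpha = 0.1. fail to reject H0.

H = 3.1183, df = 2, p = 0.210317, fail to reject H0.


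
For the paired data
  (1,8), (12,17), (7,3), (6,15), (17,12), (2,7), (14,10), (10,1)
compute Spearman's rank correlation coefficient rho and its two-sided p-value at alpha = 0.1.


Step 1: Rank x and y separately (midranks; no ties here).
rank(x): 1->1, 12->6, 7->4, 6->3, 17->8, 2->2, 14->7, 10->5
rank(y): 8->4, 17->8, 3->2, 15->7, 12->6, 7->3, 10->5, 1->1
Step 2: d_i = R_x(i) - R_y(i); compute d_i^2.
  (1-4)^2=9, (6-8)^2=4, (4-2)^2=4, (3-7)^2=16, (8-6)^2=4, (2-3)^2=1, (7-5)^2=4, (5-1)^2=16
sum(d^2) = 58.
Step 3: rho = 1 - 6*58 / (8*(8^2 - 1)) = 1 - 348/504 = 0.309524.
Step 4: Under H0, t = rho * sqrt((n-2)/(1-rho^2)) = 0.7973 ~ t(6).
Step 5: Two-sided p-value from the t-distribution with 6 df = 0.455645.
Step 6: alpha = 0.1. fail to reject H0.

rho = 0.3095, p = 0.455645, fail to reject H0 at alpha = 0.1.


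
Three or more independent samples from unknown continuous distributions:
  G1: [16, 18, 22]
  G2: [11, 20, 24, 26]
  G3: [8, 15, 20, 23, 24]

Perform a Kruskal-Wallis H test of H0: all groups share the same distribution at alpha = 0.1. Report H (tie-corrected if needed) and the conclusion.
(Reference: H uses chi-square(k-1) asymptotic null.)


Step 1: Combine all N = 12 observations and assign midranks.
sorted (value, group, rank): (8,G3,1), (11,G2,2), (15,G3,3), (16,G1,4), (18,G1,5), (20,G2,6.5), (20,G3,6.5), (22,G1,8), (23,G3,9), (24,G2,10.5), (24,G3,10.5), (26,G2,12)
Step 2: Sum ranks within each group.
R_1 = 17 (n_1 = 3)
R_2 = 31 (n_2 = 4)
R_3 = 30 (n_3 = 5)
Step 3: H = 12/(N(N+1)) * sum(R_i^2/n_i) - 3(N+1)
     = 12/(12*13) * (17^2/3 + 31^2/4 + 30^2/5) - 3*13
     = 0.076923 * 516.583 - 39
     = 0.737179.
Step 4: Ties present; correction factor C = 1 - 12/(12^3 - 12) = 0.993007. Corrected H = 0.737179 / 0.993007 = 0.742371.
Step 5: Under H0, H ~ chi^2(2); p-value = 0.689916.
Step 6: alpha = 0.1. fail to reject H0.

H = 0.7424, df = 2, p = 0.689916, fail to reject H0.


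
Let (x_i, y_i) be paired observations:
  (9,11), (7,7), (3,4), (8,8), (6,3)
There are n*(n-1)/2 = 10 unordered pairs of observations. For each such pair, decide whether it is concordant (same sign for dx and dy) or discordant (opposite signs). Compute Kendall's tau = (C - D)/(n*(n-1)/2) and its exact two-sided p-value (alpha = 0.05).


Step 1: Enumerate the 10 unordered pairs (i,j) with i<j and classify each by sign(x_j-x_i) * sign(y_j-y_i).
  (1,2):dx=-2,dy=-4->C; (1,3):dx=-6,dy=-7->C; (1,4):dx=-1,dy=-3->C; (1,5):dx=-3,dy=-8->C
  (2,3):dx=-4,dy=-3->C; (2,4):dx=+1,dy=+1->C; (2,5):dx=-1,dy=-4->C; (3,4):dx=+5,dy=+4->C
  (3,5):dx=+3,dy=-1->D; (4,5):dx=-2,dy=-5->C
Step 2: C = 9, D = 1, total pairs = 10.
Step 3: tau = (C - D)/(n(n-1)/2) = (9 - 1)/10 = 0.800000.
Step 4: Exact two-sided p-value (enumerate n! = 120 permutations of y under H0): p = 0.083333.
Step 5: alpha = 0.05. fail to reject H0.

tau_b = 0.8000 (C=9, D=1), p = 0.083333, fail to reject H0.


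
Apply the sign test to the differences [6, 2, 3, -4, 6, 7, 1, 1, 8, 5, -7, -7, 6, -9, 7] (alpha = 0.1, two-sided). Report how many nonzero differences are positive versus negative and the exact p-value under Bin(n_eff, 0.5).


Step 1: Discard zero differences. Original n = 15; n_eff = number of nonzero differences = 15.
Nonzero differences (with sign): +6, +2, +3, -4, +6, +7, +1, +1, +8, +5, -7, -7, +6, -9, +7
Step 2: Count signs: positive = 11, negative = 4.
Step 3: Under H0: P(positive) = 0.5, so the number of positives S ~ Bin(15, 0.5).
Step 4: Two-sided exact p-value = sum of Bin(15,0.5) probabilities at or below the observed probability = 0.118469.
Step 5: alpha = 0.1. fail to reject H0.

n_eff = 15, pos = 11, neg = 4, p = 0.118469, fail to reject H0.


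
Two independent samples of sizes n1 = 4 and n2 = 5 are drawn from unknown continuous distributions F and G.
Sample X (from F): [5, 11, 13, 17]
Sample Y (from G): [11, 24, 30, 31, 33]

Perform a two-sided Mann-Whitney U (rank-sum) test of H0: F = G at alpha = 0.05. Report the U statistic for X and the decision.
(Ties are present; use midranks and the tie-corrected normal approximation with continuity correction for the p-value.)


Step 1: Combine and sort all 9 observations; assign midranks.
sorted (value, group): (5,X), (11,X), (11,Y), (13,X), (17,X), (24,Y), (30,Y), (31,Y), (33,Y)
ranks: 5->1, 11->2.5, 11->2.5, 13->4, 17->5, 24->6, 30->7, 31->8, 33->9
Step 2: Rank sum for X: R1 = 1 + 2.5 + 4 + 5 = 12.5.
Step 3: U_X = R1 - n1(n1+1)/2 = 12.5 - 4*5/2 = 12.5 - 10 = 2.5.
       U_Y = n1*n2 - U_X = 20 - 2.5 = 17.5.
Step 4: Ties are present, so use the tie-corrected normal approximation (with continuity correction) for the p-value.
Step 5: p-value = 0.085100; compare to alpha = 0.05. fail to reject H0.

U_X = 2.5, p = 0.085100, fail to reject H0 at alpha = 0.05.


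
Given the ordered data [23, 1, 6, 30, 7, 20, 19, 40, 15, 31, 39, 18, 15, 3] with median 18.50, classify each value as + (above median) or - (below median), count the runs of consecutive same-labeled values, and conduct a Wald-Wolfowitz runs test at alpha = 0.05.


Step 1: Compute median = 18.50; label A = above, B = below.
Labels in order: ABBABAAABAABBB  (n_A = 7, n_B = 7)
Step 2: Count runs R = 8.
Step 3: Under H0 (random ordering), E[R] = 2*n_A*n_B/(n_A+n_B) + 1 = 2*7*7/14 + 1 = 8.0000.
        Var[R] = 2*n_A*n_B*(2*n_A*n_B - n_A - n_B) / ((n_A+n_B)^2 * (n_A+n_B-1)) = 8232/2548 = 3.2308.
        SD[R] = 1.7974.
Step 4: R = E[R], so z = 0 with no continuity correction.
Step 5: Two-sided p-value via normal approximation = 2*(1 - Phi(|z|)) = 1.000000.
Step 6: alpha = 0.05. fail to reject H0.

R = 8, z = 0.0000, p = 1.000000, fail to reject H0.


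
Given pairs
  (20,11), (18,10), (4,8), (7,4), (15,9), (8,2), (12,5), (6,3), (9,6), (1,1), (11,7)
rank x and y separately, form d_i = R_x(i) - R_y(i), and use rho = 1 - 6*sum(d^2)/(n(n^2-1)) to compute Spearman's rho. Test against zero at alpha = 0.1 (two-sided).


Step 1: Rank x and y separately (midranks; no ties here).
rank(x): 20->11, 18->10, 4->2, 7->4, 15->9, 8->5, 12->8, 6->3, 9->6, 1->1, 11->7
rank(y): 11->11, 10->10, 8->8, 4->4, 9->9, 2->2, 5->5, 3->3, 6->6, 1->1, 7->7
Step 2: d_i = R_x(i) - R_y(i); compute d_i^2.
  (11-11)^2=0, (10-10)^2=0, (2-8)^2=36, (4-4)^2=0, (9-9)^2=0, (5-2)^2=9, (8-5)^2=9, (3-3)^2=0, (6-6)^2=0, (1-1)^2=0, (7-7)^2=0
sum(d^2) = 54.
Step 3: rho = 1 - 6*54 / (11*(11^2 - 1)) = 1 - 324/1320 = 0.754545.
Step 4: Under H0, t = rho * sqrt((n-2)/(1-rho^2)) = 3.4494 ~ t(9).
Step 5: Two-sided p-value from the t-distribution with 9 df = 0.007282.
Step 6: alpha = 0.1. reject H0.

rho = 0.7545, p = 0.007282, reject H0 at alpha = 0.1.


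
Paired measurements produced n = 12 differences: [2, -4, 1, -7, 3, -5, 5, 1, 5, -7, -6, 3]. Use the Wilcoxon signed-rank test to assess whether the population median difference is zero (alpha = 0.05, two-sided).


Step 1: Drop any zero differences (none here) and take |d_i|.
|d| = [2, 4, 1, 7, 3, 5, 5, 1, 5, 7, 6, 3]
Step 2: Midrank |d_i| (ties get averaged ranks).
ranks: |2|->3, |4|->6, |1|->1.5, |7|->11.5, |3|->4.5, |5|->8, |5|->8, |1|->1.5, |5|->8, |7|->11.5, |6|->10, |3|->4.5
Step 3: Attach original signs; sum ranks with positive sign and with negative sign.
W+ = 3 + 1.5 + 4.5 + 8 + 1.5 + 8 + 4.5 = 31
W- = 6 + 11.5 + 8 + 11.5 + 10 = 47
(Check: W+ + W- = 78 should equal n(n+1)/2 = 78.)
Step 4: Test statistic W = min(W+, W-) = 31.
Step 5: Ties in |d|, so use the tie-corrected normal approximation.
        E[W] = n(n+1)/4 = 12*13/4 = 39.
        Tie groups: |d|=1 (t=2), |d|=3 (t=2), |d|=5 (t=3), |d|=7 (t=2); sum(t^3 - t) = 42.
        Var[W] = n(n+1)(2n+1)/24 - sum(t^3-t)/48 = 3900/24 - 42/48 = 161.625.
        z = (W - E[W]) / sqrt(Var[W]) = (31 - 39) / 12.7132 = -0.6293.
        Two-sided p = 2*Phi(z) = 0.529174.
Step 6: alpha = 0.05. fail to reject H0.

W+ = 31, W- = 47, W = min = 31, p = 0.529174, fail to reject H0.


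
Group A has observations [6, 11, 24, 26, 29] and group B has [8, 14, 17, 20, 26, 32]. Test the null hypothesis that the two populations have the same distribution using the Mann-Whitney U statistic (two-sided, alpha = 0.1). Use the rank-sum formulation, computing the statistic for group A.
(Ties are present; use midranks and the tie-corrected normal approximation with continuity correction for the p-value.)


Step 1: Combine and sort all 11 observations; assign midranks.
sorted (value, group): (6,X), (8,Y), (11,X), (14,Y), (17,Y), (20,Y), (24,X), (26,X), (26,Y), (29,X), (32,Y)
ranks: 6->1, 8->2, 11->3, 14->4, 17->5, 20->6, 24->7, 26->8.5, 26->8.5, 29->10, 32->11
Step 2: Rank sum for X: R1 = 1 + 3 + 7 + 8.5 + 10 = 29.5.
Step 3: U_X = R1 - n1(n1+1)/2 = 29.5 - 5*6/2 = 29.5 - 15 = 14.5.
       U_Y = n1*n2 - U_X = 30 - 14.5 = 15.5.
Step 4: Ties are present, so use the tie-corrected normal approximation (with continuity correction) for the p-value.
Step 5: p-value = 1.000000; compare to alpha = 0.1. fail to reject H0.

U_X = 14.5, p = 1.000000, fail to reject H0 at alpha = 0.1.


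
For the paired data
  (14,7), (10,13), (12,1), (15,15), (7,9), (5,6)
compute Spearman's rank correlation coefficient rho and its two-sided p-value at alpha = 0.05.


Step 1: Rank x and y separately (midranks; no ties here).
rank(x): 14->5, 10->3, 12->4, 15->6, 7->2, 5->1
rank(y): 7->3, 13->5, 1->1, 15->6, 9->4, 6->2
Step 2: d_i = R_x(i) - R_y(i); compute d_i^2.
  (5-3)^2=4, (3-5)^2=4, (4-1)^2=9, (6-6)^2=0, (2-4)^2=4, (1-2)^2=1
sum(d^2) = 22.
Step 3: rho = 1 - 6*22 / (6*(6^2 - 1)) = 1 - 132/210 = 0.371429.
Step 4: Under H0, t = rho * sqrt((n-2)/(1-rho^2)) = 0.8001 ~ t(4).
Step 5: Two-sided p-value from the t-distribution with 4 df = 0.468478.
Step 6: alpha = 0.05. fail to reject H0.

rho = 0.3714, p = 0.468478, fail to reject H0 at alpha = 0.05.


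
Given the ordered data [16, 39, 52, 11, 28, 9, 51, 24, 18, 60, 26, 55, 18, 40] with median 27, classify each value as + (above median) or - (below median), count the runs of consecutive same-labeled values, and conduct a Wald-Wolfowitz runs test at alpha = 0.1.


Step 1: Compute median = 27; label A = above, B = below.
Labels in order: BAABABABBABABA  (n_A = 7, n_B = 7)
Step 2: Count runs R = 12.
Step 3: Under H0 (random ordering), E[R] = 2*n_A*n_B/(n_A+n_B) + 1 = 2*7*7/14 + 1 = 8.0000.
        Var[R] = 2*n_A*n_B*(2*n_A*n_B - n_A - n_B) / ((n_A+n_B)^2 * (n_A+n_B-1)) = 8232/2548 = 3.2308.
        SD[R] = 1.7974.
Step 4: Continuity-corrected z = (R - 0.5 - E[R]) / SD[R] = (12 - 0.5 - 8.0000) / 1.7974 = 1.9472.
Step 5: Two-sided p-value via normal approximation = 2*(1 - Phi(|z|)) = 0.051508.
Step 6: alpha = 0.1. reject H0.

R = 12, z = 1.9472, p = 0.051508, reject H0.


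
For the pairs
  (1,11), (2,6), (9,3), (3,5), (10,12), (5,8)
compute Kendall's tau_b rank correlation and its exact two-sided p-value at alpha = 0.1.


Step 1: Enumerate the 15 unordered pairs (i,j) with i<j and classify each by sign(x_j-x_i) * sign(y_j-y_i).
  (1,2):dx=+1,dy=-5->D; (1,3):dx=+8,dy=-8->D; (1,4):dx=+2,dy=-6->D; (1,5):dx=+9,dy=+1->C
  (1,6):dx=+4,dy=-3->D; (2,3):dx=+7,dy=-3->D; (2,4):dx=+1,dy=-1->D; (2,5):dx=+8,dy=+6->C
  (2,6):dx=+3,dy=+2->C; (3,4):dx=-6,dy=+2->D; (3,5):dx=+1,dy=+9->C; (3,6):dx=-4,dy=+5->D
  (4,5):dx=+7,dy=+7->C; (4,6):dx=+2,dy=+3->C; (5,6):dx=-5,dy=-4->C
Step 2: C = 7, D = 8, total pairs = 15.
Step 3: tau = (C - D)/(n(n-1)/2) = (7 - 8)/15 = -0.066667.
Step 4: Exact two-sided p-value (enumerate n! = 720 permutations of y under H0): p = 1.000000.
Step 5: alpha = 0.1. fail to reject H0.

tau_b = -0.0667 (C=7, D=8), p = 1.000000, fail to reject H0.


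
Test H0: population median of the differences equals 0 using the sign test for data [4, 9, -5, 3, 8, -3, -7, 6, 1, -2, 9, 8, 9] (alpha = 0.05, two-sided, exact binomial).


Step 1: Discard zero differences. Original n = 13; n_eff = number of nonzero differences = 13.
Nonzero differences (with sign): +4, +9, -5, +3, +8, -3, -7, +6, +1, -2, +9, +8, +9
Step 2: Count signs: positive = 9, negative = 4.
Step 3: Under H0: P(positive) = 0.5, so the number of positives S ~ Bin(13, 0.5).
Step 4: Two-sided exact p-value = sum of Bin(13,0.5) probabilities at or below the observed probability = 0.266846.
Step 5: alpha = 0.05. fail to reject H0.

n_eff = 13, pos = 9, neg = 4, p = 0.266846, fail to reject H0.
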